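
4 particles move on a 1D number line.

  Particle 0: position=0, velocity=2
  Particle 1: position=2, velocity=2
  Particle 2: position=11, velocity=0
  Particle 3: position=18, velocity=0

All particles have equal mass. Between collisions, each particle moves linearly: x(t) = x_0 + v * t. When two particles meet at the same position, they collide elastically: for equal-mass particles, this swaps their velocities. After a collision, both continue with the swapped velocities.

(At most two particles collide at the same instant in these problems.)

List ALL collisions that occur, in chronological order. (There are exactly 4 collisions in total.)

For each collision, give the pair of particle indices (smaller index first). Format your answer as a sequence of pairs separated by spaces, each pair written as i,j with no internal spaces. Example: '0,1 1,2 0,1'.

Answer: 1,2 0,1 2,3 1,2

Derivation:
Collision at t=9/2: particles 1 and 2 swap velocities; positions: p0=9 p1=11 p2=11 p3=18; velocities now: v0=2 v1=0 v2=2 v3=0
Collision at t=11/2: particles 0 and 1 swap velocities; positions: p0=11 p1=11 p2=13 p3=18; velocities now: v0=0 v1=2 v2=2 v3=0
Collision at t=8: particles 2 and 3 swap velocities; positions: p0=11 p1=16 p2=18 p3=18; velocities now: v0=0 v1=2 v2=0 v3=2
Collision at t=9: particles 1 and 2 swap velocities; positions: p0=11 p1=18 p2=18 p3=20; velocities now: v0=0 v1=0 v2=2 v3=2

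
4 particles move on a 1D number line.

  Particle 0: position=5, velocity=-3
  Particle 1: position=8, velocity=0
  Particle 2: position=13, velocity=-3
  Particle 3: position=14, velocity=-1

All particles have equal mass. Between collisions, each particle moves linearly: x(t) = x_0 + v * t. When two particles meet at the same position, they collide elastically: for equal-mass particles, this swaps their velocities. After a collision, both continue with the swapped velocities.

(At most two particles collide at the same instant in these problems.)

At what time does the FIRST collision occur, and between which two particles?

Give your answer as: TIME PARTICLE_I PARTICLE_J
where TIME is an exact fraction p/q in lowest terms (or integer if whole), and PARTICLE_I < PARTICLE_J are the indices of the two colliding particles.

Pair (0,1): pos 5,8 vel -3,0 -> not approaching (rel speed -3 <= 0)
Pair (1,2): pos 8,13 vel 0,-3 -> gap=5, closing at 3/unit, collide at t=5/3
Pair (2,3): pos 13,14 vel -3,-1 -> not approaching (rel speed -2 <= 0)
Earliest collision: t=5/3 between 1 and 2

Answer: 5/3 1 2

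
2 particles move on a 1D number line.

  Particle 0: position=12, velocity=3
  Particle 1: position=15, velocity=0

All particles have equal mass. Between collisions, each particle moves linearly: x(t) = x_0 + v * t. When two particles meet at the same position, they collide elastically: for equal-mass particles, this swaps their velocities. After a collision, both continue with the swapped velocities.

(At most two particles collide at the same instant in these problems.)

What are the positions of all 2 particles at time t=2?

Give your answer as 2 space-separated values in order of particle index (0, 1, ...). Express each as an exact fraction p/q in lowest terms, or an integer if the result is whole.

Answer: 15 18

Derivation:
Collision at t=1: particles 0 and 1 swap velocities; positions: p0=15 p1=15; velocities now: v0=0 v1=3
Advance to t=2 (no further collisions before then); velocities: v0=0 v1=3; positions = 15 18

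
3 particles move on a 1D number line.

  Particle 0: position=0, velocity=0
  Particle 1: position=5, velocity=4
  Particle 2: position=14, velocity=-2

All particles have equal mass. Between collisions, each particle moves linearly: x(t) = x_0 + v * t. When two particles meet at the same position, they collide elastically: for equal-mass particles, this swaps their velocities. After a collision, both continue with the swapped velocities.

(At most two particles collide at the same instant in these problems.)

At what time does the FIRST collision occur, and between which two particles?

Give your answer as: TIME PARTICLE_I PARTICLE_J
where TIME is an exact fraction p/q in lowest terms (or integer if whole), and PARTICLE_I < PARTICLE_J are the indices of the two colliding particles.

Pair (0,1): pos 0,5 vel 0,4 -> not approaching (rel speed -4 <= 0)
Pair (1,2): pos 5,14 vel 4,-2 -> gap=9, closing at 6/unit, collide at t=3/2
Earliest collision: t=3/2 between 1 and 2

Answer: 3/2 1 2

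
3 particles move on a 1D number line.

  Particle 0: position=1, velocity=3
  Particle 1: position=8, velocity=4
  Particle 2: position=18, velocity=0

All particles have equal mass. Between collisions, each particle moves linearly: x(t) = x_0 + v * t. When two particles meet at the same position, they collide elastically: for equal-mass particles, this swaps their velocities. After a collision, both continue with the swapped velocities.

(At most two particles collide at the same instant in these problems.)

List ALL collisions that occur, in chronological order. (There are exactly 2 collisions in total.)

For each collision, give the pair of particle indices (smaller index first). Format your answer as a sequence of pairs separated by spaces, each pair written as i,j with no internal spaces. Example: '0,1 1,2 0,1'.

Answer: 1,2 0,1

Derivation:
Collision at t=5/2: particles 1 and 2 swap velocities; positions: p0=17/2 p1=18 p2=18; velocities now: v0=3 v1=0 v2=4
Collision at t=17/3: particles 0 and 1 swap velocities; positions: p0=18 p1=18 p2=92/3; velocities now: v0=0 v1=3 v2=4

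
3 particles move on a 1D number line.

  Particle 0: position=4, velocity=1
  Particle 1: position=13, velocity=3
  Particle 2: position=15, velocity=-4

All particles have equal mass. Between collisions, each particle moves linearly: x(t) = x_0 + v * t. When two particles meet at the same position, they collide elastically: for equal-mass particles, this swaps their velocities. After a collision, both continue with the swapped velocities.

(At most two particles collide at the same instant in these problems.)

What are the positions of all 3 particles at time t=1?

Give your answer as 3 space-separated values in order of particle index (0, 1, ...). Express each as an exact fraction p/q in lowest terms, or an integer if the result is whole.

Answer: 5 11 16

Derivation:
Collision at t=2/7: particles 1 and 2 swap velocities; positions: p0=30/7 p1=97/7 p2=97/7; velocities now: v0=1 v1=-4 v2=3
Advance to t=1 (no further collisions before then); velocities: v0=1 v1=-4 v2=3; positions = 5 11 16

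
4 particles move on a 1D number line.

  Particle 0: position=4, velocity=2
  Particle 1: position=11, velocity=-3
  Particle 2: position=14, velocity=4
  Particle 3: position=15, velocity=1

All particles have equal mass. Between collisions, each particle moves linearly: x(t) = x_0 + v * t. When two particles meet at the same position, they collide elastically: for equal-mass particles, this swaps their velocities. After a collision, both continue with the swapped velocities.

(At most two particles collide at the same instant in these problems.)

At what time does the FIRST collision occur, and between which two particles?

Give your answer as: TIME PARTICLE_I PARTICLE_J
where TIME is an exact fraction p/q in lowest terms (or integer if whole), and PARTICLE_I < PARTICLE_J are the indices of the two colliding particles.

Answer: 1/3 2 3

Derivation:
Pair (0,1): pos 4,11 vel 2,-3 -> gap=7, closing at 5/unit, collide at t=7/5
Pair (1,2): pos 11,14 vel -3,4 -> not approaching (rel speed -7 <= 0)
Pair (2,3): pos 14,15 vel 4,1 -> gap=1, closing at 3/unit, collide at t=1/3
Earliest collision: t=1/3 between 2 and 3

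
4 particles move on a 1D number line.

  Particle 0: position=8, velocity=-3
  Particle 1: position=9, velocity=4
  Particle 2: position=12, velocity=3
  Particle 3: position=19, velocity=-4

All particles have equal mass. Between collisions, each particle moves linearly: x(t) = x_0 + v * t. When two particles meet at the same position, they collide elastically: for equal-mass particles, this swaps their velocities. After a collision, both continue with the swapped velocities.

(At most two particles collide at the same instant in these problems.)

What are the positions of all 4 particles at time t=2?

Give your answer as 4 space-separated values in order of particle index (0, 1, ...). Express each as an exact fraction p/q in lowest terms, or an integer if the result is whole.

Collision at t=1: particles 2 and 3 swap velocities; positions: p0=5 p1=13 p2=15 p3=15; velocities now: v0=-3 v1=4 v2=-4 v3=3
Collision at t=5/4: particles 1 and 2 swap velocities; positions: p0=17/4 p1=14 p2=14 p3=63/4; velocities now: v0=-3 v1=-4 v2=4 v3=3
Advance to t=2 (no further collisions before then); velocities: v0=-3 v1=-4 v2=4 v3=3; positions = 2 11 17 18

Answer: 2 11 17 18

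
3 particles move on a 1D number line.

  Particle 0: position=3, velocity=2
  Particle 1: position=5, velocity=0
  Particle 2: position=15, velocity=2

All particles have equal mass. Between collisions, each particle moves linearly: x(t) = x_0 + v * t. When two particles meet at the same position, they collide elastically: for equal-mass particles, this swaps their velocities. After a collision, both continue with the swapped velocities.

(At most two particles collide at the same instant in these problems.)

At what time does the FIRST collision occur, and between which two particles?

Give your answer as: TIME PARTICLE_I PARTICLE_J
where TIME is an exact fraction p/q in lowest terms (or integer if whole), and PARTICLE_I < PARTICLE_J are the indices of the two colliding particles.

Answer: 1 0 1

Derivation:
Pair (0,1): pos 3,5 vel 2,0 -> gap=2, closing at 2/unit, collide at t=1
Pair (1,2): pos 5,15 vel 0,2 -> not approaching (rel speed -2 <= 0)
Earliest collision: t=1 between 0 and 1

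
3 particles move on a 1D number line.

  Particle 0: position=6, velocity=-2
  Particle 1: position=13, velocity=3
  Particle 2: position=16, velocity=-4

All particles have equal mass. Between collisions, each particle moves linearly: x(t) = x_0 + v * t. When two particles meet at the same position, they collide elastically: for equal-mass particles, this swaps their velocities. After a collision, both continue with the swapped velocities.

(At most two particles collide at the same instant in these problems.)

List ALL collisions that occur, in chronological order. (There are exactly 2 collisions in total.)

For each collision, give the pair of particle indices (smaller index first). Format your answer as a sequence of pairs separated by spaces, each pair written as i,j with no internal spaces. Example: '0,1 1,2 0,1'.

Collision at t=3/7: particles 1 and 2 swap velocities; positions: p0=36/7 p1=100/7 p2=100/7; velocities now: v0=-2 v1=-4 v2=3
Collision at t=5: particles 0 and 1 swap velocities; positions: p0=-4 p1=-4 p2=28; velocities now: v0=-4 v1=-2 v2=3

Answer: 1,2 0,1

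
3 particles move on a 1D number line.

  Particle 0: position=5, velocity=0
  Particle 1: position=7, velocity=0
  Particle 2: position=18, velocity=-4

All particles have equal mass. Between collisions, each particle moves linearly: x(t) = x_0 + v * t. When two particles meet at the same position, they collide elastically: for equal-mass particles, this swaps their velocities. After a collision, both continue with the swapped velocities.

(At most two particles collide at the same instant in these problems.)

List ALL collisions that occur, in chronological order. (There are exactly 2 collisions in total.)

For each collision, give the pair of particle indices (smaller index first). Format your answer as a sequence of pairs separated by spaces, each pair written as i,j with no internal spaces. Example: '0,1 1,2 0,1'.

Collision at t=11/4: particles 1 and 2 swap velocities; positions: p0=5 p1=7 p2=7; velocities now: v0=0 v1=-4 v2=0
Collision at t=13/4: particles 0 and 1 swap velocities; positions: p0=5 p1=5 p2=7; velocities now: v0=-4 v1=0 v2=0

Answer: 1,2 0,1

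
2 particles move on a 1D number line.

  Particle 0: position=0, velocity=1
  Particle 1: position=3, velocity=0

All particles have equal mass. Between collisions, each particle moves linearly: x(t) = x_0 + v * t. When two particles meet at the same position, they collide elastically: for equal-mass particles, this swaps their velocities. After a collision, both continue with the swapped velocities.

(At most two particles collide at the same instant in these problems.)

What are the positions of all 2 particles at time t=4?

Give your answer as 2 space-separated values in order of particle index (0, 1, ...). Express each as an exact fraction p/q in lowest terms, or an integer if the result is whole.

Collision at t=3: particles 0 and 1 swap velocities; positions: p0=3 p1=3; velocities now: v0=0 v1=1
Advance to t=4 (no further collisions before then); velocities: v0=0 v1=1; positions = 3 4

Answer: 3 4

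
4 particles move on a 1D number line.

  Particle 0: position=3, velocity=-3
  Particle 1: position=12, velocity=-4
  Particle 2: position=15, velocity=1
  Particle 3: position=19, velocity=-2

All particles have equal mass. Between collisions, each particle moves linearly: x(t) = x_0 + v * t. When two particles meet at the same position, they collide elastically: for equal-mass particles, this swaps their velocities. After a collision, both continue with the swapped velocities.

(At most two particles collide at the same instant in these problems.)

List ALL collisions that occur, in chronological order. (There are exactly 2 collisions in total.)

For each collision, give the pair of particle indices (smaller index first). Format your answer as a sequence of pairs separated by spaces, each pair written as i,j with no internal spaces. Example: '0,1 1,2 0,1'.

Collision at t=4/3: particles 2 and 3 swap velocities; positions: p0=-1 p1=20/3 p2=49/3 p3=49/3; velocities now: v0=-3 v1=-4 v2=-2 v3=1
Collision at t=9: particles 0 and 1 swap velocities; positions: p0=-24 p1=-24 p2=1 p3=24; velocities now: v0=-4 v1=-3 v2=-2 v3=1

Answer: 2,3 0,1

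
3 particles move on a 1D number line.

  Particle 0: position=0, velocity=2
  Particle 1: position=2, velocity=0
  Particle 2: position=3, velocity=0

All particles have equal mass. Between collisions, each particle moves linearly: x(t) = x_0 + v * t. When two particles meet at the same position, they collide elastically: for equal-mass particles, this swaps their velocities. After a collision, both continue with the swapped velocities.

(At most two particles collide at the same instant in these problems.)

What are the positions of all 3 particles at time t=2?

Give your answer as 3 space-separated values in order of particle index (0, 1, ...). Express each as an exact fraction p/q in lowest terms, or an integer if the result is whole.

Answer: 2 3 4

Derivation:
Collision at t=1: particles 0 and 1 swap velocities; positions: p0=2 p1=2 p2=3; velocities now: v0=0 v1=2 v2=0
Collision at t=3/2: particles 1 and 2 swap velocities; positions: p0=2 p1=3 p2=3; velocities now: v0=0 v1=0 v2=2
Advance to t=2 (no further collisions before then); velocities: v0=0 v1=0 v2=2; positions = 2 3 4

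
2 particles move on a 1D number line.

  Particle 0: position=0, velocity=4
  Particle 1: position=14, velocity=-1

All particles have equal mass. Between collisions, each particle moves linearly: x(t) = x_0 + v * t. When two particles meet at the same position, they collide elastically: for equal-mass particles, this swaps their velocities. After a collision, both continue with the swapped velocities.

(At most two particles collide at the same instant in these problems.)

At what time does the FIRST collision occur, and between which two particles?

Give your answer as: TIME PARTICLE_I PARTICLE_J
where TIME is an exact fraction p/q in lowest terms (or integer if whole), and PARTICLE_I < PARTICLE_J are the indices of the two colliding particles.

Pair (0,1): pos 0,14 vel 4,-1 -> gap=14, closing at 5/unit, collide at t=14/5
Earliest collision: t=14/5 between 0 and 1

Answer: 14/5 0 1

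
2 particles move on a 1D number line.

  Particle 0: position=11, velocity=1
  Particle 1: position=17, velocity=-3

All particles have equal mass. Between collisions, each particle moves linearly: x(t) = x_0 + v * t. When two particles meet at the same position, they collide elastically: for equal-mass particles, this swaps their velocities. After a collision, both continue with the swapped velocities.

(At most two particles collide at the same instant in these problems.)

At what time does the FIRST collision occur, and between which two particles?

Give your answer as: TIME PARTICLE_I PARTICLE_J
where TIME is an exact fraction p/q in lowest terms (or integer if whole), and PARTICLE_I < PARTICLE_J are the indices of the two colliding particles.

Pair (0,1): pos 11,17 vel 1,-3 -> gap=6, closing at 4/unit, collide at t=3/2
Earliest collision: t=3/2 between 0 and 1

Answer: 3/2 0 1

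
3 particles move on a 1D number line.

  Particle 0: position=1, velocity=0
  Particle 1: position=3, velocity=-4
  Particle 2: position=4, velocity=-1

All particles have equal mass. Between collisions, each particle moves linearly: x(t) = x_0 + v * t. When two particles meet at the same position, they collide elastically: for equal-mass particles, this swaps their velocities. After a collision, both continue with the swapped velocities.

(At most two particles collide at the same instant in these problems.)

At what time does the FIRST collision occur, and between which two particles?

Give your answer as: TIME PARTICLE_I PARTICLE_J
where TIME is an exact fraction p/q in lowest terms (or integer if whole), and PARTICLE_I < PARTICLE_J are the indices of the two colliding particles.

Answer: 1/2 0 1

Derivation:
Pair (0,1): pos 1,3 vel 0,-4 -> gap=2, closing at 4/unit, collide at t=1/2
Pair (1,2): pos 3,4 vel -4,-1 -> not approaching (rel speed -3 <= 0)
Earliest collision: t=1/2 between 0 and 1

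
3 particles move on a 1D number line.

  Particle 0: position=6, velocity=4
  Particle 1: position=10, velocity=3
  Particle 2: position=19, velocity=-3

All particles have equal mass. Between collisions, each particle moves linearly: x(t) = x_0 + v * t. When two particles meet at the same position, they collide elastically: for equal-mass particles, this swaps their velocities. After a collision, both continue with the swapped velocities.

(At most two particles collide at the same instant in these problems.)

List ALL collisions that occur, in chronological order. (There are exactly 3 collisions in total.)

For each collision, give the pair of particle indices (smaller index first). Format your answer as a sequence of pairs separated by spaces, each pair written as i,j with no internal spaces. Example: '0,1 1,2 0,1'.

Answer: 1,2 0,1 1,2

Derivation:
Collision at t=3/2: particles 1 and 2 swap velocities; positions: p0=12 p1=29/2 p2=29/2; velocities now: v0=4 v1=-3 v2=3
Collision at t=13/7: particles 0 and 1 swap velocities; positions: p0=94/7 p1=94/7 p2=109/7; velocities now: v0=-3 v1=4 v2=3
Collision at t=4: particles 1 and 2 swap velocities; positions: p0=7 p1=22 p2=22; velocities now: v0=-3 v1=3 v2=4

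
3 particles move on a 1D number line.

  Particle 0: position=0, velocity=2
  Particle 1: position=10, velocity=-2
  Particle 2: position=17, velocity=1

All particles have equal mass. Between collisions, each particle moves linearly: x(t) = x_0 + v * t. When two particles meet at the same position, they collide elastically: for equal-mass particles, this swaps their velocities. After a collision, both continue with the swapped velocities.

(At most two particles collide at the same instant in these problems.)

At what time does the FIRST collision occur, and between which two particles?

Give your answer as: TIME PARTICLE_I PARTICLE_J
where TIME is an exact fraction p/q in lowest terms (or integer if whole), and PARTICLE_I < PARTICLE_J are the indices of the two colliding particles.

Answer: 5/2 0 1

Derivation:
Pair (0,1): pos 0,10 vel 2,-2 -> gap=10, closing at 4/unit, collide at t=5/2
Pair (1,2): pos 10,17 vel -2,1 -> not approaching (rel speed -3 <= 0)
Earliest collision: t=5/2 between 0 and 1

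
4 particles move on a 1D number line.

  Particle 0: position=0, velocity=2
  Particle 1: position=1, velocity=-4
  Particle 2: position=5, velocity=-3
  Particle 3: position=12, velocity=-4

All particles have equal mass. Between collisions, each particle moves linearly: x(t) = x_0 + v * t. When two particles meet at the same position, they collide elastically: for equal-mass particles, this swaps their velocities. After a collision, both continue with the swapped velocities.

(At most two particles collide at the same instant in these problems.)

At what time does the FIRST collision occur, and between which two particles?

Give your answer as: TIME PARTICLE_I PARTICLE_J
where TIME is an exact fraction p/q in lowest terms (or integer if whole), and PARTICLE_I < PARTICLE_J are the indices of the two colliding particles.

Answer: 1/6 0 1

Derivation:
Pair (0,1): pos 0,1 vel 2,-4 -> gap=1, closing at 6/unit, collide at t=1/6
Pair (1,2): pos 1,5 vel -4,-3 -> not approaching (rel speed -1 <= 0)
Pair (2,3): pos 5,12 vel -3,-4 -> gap=7, closing at 1/unit, collide at t=7
Earliest collision: t=1/6 between 0 and 1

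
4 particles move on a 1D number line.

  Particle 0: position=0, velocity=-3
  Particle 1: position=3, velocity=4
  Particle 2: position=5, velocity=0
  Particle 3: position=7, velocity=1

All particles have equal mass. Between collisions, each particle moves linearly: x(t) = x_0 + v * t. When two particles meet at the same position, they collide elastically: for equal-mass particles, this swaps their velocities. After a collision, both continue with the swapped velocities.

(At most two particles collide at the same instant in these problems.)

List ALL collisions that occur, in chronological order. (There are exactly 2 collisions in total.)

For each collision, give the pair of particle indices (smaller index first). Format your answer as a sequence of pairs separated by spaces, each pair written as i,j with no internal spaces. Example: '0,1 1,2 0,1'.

Answer: 1,2 2,3

Derivation:
Collision at t=1/2: particles 1 and 2 swap velocities; positions: p0=-3/2 p1=5 p2=5 p3=15/2; velocities now: v0=-3 v1=0 v2=4 v3=1
Collision at t=4/3: particles 2 and 3 swap velocities; positions: p0=-4 p1=5 p2=25/3 p3=25/3; velocities now: v0=-3 v1=0 v2=1 v3=4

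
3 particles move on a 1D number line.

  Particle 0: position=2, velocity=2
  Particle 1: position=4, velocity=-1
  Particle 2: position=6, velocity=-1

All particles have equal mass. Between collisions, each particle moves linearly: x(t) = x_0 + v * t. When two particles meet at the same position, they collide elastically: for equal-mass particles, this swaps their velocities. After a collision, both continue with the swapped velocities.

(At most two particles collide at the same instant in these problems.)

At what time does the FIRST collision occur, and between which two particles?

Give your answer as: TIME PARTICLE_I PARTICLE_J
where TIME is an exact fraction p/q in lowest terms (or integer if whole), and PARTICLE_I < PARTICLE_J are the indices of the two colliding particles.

Pair (0,1): pos 2,4 vel 2,-1 -> gap=2, closing at 3/unit, collide at t=2/3
Pair (1,2): pos 4,6 vel -1,-1 -> not approaching (rel speed 0 <= 0)
Earliest collision: t=2/3 between 0 and 1

Answer: 2/3 0 1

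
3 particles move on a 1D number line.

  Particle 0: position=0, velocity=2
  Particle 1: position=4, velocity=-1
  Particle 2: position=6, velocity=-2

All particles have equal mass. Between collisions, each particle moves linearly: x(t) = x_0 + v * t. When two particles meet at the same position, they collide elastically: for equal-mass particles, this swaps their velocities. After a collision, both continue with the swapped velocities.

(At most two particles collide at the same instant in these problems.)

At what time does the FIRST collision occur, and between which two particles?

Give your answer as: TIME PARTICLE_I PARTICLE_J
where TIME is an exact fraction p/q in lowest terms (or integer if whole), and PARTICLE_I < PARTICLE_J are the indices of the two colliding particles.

Pair (0,1): pos 0,4 vel 2,-1 -> gap=4, closing at 3/unit, collide at t=4/3
Pair (1,2): pos 4,6 vel -1,-2 -> gap=2, closing at 1/unit, collide at t=2
Earliest collision: t=4/3 between 0 and 1

Answer: 4/3 0 1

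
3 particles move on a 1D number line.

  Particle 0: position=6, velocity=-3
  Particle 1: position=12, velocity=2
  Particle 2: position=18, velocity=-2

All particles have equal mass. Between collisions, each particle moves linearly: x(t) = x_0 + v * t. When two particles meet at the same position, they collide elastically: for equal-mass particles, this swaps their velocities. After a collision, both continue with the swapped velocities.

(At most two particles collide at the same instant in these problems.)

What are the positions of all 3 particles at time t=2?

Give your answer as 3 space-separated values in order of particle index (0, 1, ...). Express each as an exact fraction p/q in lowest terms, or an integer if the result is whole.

Collision at t=3/2: particles 1 and 2 swap velocities; positions: p0=3/2 p1=15 p2=15; velocities now: v0=-3 v1=-2 v2=2
Advance to t=2 (no further collisions before then); velocities: v0=-3 v1=-2 v2=2; positions = 0 14 16

Answer: 0 14 16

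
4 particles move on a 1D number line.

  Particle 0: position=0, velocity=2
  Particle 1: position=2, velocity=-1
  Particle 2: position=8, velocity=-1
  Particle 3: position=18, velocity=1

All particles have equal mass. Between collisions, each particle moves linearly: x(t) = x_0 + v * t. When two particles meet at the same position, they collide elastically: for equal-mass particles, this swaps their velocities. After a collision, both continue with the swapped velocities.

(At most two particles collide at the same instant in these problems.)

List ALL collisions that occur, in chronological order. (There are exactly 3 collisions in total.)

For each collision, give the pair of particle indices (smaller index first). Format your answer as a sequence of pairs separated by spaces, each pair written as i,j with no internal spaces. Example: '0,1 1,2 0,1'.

Collision at t=2/3: particles 0 and 1 swap velocities; positions: p0=4/3 p1=4/3 p2=22/3 p3=56/3; velocities now: v0=-1 v1=2 v2=-1 v3=1
Collision at t=8/3: particles 1 and 2 swap velocities; positions: p0=-2/3 p1=16/3 p2=16/3 p3=62/3; velocities now: v0=-1 v1=-1 v2=2 v3=1
Collision at t=18: particles 2 and 3 swap velocities; positions: p0=-16 p1=-10 p2=36 p3=36; velocities now: v0=-1 v1=-1 v2=1 v3=2

Answer: 0,1 1,2 2,3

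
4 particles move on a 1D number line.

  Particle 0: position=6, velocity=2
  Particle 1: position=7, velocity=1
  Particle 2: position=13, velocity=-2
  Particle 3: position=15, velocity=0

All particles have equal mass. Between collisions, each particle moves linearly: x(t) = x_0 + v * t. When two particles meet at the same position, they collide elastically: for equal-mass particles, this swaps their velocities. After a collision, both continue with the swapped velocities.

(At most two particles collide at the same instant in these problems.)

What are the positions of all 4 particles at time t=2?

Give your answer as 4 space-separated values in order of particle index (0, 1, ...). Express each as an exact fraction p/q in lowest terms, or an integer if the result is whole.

Answer: 9 9 10 15

Derivation:
Collision at t=1: particles 0 and 1 swap velocities; positions: p0=8 p1=8 p2=11 p3=15; velocities now: v0=1 v1=2 v2=-2 v3=0
Collision at t=7/4: particles 1 and 2 swap velocities; positions: p0=35/4 p1=19/2 p2=19/2 p3=15; velocities now: v0=1 v1=-2 v2=2 v3=0
Collision at t=2: particles 0 and 1 swap velocities; positions: p0=9 p1=9 p2=10 p3=15; velocities now: v0=-2 v1=1 v2=2 v3=0
Advance to t=2 (no further collisions before then); velocities: v0=-2 v1=1 v2=2 v3=0; positions = 9 9 10 15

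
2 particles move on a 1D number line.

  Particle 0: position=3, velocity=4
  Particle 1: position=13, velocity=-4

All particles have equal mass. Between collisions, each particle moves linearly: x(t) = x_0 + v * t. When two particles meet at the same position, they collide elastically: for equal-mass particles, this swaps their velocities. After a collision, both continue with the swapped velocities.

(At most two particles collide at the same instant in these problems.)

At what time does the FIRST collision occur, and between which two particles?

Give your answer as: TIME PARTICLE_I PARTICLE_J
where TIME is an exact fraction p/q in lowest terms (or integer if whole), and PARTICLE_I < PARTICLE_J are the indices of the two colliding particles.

Pair (0,1): pos 3,13 vel 4,-4 -> gap=10, closing at 8/unit, collide at t=5/4
Earliest collision: t=5/4 between 0 and 1

Answer: 5/4 0 1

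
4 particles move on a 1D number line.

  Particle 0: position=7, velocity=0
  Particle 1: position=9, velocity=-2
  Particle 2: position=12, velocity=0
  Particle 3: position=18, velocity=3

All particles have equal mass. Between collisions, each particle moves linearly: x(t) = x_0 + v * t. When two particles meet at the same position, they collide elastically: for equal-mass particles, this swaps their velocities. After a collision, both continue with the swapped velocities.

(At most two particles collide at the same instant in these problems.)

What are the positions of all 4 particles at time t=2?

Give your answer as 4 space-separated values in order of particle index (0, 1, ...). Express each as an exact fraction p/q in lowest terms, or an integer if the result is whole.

Collision at t=1: particles 0 and 1 swap velocities; positions: p0=7 p1=7 p2=12 p3=21; velocities now: v0=-2 v1=0 v2=0 v3=3
Advance to t=2 (no further collisions before then); velocities: v0=-2 v1=0 v2=0 v3=3; positions = 5 7 12 24

Answer: 5 7 12 24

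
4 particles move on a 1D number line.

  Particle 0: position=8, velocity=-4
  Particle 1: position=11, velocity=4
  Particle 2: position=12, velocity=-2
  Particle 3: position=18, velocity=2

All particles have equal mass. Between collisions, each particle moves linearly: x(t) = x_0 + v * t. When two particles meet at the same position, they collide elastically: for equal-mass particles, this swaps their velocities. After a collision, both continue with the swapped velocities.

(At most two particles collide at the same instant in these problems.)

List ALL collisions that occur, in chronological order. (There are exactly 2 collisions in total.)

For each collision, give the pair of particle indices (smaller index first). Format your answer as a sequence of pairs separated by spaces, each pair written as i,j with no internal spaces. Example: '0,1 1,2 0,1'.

Collision at t=1/6: particles 1 and 2 swap velocities; positions: p0=22/3 p1=35/3 p2=35/3 p3=55/3; velocities now: v0=-4 v1=-2 v2=4 v3=2
Collision at t=7/2: particles 2 and 3 swap velocities; positions: p0=-6 p1=5 p2=25 p3=25; velocities now: v0=-4 v1=-2 v2=2 v3=4

Answer: 1,2 2,3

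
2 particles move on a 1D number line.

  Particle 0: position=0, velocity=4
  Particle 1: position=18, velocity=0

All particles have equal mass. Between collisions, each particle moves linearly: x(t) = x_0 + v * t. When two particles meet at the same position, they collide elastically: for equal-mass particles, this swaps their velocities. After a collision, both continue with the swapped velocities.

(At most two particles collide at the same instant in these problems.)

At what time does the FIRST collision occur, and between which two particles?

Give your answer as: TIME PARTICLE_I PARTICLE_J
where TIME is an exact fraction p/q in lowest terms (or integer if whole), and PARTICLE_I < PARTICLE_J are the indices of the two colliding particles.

Pair (0,1): pos 0,18 vel 4,0 -> gap=18, closing at 4/unit, collide at t=9/2
Earliest collision: t=9/2 between 0 and 1

Answer: 9/2 0 1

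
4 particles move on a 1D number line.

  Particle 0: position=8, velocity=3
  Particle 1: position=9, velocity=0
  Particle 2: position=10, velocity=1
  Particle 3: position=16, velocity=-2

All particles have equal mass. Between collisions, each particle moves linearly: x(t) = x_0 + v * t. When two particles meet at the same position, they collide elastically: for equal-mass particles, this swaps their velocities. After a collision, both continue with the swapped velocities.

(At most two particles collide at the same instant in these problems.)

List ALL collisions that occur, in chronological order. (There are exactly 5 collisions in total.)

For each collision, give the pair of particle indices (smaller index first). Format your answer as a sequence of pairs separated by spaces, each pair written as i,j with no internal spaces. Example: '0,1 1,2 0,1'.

Collision at t=1/3: particles 0 and 1 swap velocities; positions: p0=9 p1=9 p2=31/3 p3=46/3; velocities now: v0=0 v1=3 v2=1 v3=-2
Collision at t=1: particles 1 and 2 swap velocities; positions: p0=9 p1=11 p2=11 p3=14; velocities now: v0=0 v1=1 v2=3 v3=-2
Collision at t=8/5: particles 2 and 3 swap velocities; positions: p0=9 p1=58/5 p2=64/5 p3=64/5; velocities now: v0=0 v1=1 v2=-2 v3=3
Collision at t=2: particles 1 and 2 swap velocities; positions: p0=9 p1=12 p2=12 p3=14; velocities now: v0=0 v1=-2 v2=1 v3=3
Collision at t=7/2: particles 0 and 1 swap velocities; positions: p0=9 p1=9 p2=27/2 p3=37/2; velocities now: v0=-2 v1=0 v2=1 v3=3

Answer: 0,1 1,2 2,3 1,2 0,1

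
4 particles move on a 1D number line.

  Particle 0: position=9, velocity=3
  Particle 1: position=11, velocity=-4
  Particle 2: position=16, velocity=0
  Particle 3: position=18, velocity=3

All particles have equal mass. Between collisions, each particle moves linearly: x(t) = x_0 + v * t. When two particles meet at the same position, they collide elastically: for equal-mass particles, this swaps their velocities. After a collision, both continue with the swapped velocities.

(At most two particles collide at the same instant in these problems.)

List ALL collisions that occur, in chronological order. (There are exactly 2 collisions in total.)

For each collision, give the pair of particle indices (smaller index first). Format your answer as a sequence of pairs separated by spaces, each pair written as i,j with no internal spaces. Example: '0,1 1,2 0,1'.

Collision at t=2/7: particles 0 and 1 swap velocities; positions: p0=69/7 p1=69/7 p2=16 p3=132/7; velocities now: v0=-4 v1=3 v2=0 v3=3
Collision at t=7/3: particles 1 and 2 swap velocities; positions: p0=5/3 p1=16 p2=16 p3=25; velocities now: v0=-4 v1=0 v2=3 v3=3

Answer: 0,1 1,2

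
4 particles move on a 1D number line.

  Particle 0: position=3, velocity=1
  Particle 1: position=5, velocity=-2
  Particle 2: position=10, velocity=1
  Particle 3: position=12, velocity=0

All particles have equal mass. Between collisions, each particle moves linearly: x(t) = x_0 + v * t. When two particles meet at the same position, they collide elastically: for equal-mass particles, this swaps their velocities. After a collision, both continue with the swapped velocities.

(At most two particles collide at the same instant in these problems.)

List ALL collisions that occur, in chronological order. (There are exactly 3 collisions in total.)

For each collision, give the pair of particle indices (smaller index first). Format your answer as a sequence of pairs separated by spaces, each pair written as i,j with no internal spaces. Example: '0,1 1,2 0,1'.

Collision at t=2/3: particles 0 and 1 swap velocities; positions: p0=11/3 p1=11/3 p2=32/3 p3=12; velocities now: v0=-2 v1=1 v2=1 v3=0
Collision at t=2: particles 2 and 3 swap velocities; positions: p0=1 p1=5 p2=12 p3=12; velocities now: v0=-2 v1=1 v2=0 v3=1
Collision at t=9: particles 1 and 2 swap velocities; positions: p0=-13 p1=12 p2=12 p3=19; velocities now: v0=-2 v1=0 v2=1 v3=1

Answer: 0,1 2,3 1,2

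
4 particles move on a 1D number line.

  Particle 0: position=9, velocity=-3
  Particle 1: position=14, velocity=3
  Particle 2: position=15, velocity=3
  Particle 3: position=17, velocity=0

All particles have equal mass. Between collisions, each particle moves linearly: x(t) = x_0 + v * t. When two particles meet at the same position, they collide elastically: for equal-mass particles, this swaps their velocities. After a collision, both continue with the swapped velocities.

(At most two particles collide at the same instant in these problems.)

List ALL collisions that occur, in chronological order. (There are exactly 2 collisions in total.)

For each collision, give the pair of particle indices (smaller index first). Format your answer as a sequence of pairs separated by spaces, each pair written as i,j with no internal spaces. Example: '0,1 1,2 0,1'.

Collision at t=2/3: particles 2 and 3 swap velocities; positions: p0=7 p1=16 p2=17 p3=17; velocities now: v0=-3 v1=3 v2=0 v3=3
Collision at t=1: particles 1 and 2 swap velocities; positions: p0=6 p1=17 p2=17 p3=18; velocities now: v0=-3 v1=0 v2=3 v3=3

Answer: 2,3 1,2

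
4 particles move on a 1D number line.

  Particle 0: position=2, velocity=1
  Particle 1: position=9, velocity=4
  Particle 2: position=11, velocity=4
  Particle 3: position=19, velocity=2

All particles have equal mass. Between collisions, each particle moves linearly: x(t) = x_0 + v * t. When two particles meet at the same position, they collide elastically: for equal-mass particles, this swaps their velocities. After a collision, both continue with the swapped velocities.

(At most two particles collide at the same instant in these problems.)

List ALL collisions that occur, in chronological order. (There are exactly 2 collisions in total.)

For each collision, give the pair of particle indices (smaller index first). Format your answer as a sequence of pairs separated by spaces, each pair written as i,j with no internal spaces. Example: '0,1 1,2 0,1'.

Answer: 2,3 1,2

Derivation:
Collision at t=4: particles 2 and 3 swap velocities; positions: p0=6 p1=25 p2=27 p3=27; velocities now: v0=1 v1=4 v2=2 v3=4
Collision at t=5: particles 1 and 2 swap velocities; positions: p0=7 p1=29 p2=29 p3=31; velocities now: v0=1 v1=2 v2=4 v3=4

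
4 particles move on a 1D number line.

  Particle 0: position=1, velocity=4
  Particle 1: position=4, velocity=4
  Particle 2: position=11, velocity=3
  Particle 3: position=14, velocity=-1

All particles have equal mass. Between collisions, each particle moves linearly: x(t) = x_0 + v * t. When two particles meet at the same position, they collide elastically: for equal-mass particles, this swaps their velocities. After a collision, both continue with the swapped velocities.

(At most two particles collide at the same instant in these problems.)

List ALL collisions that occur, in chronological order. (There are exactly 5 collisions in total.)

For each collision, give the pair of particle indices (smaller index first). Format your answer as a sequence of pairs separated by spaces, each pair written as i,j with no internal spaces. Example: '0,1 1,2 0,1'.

Answer: 2,3 1,2 0,1 2,3 1,2

Derivation:
Collision at t=3/4: particles 2 and 3 swap velocities; positions: p0=4 p1=7 p2=53/4 p3=53/4; velocities now: v0=4 v1=4 v2=-1 v3=3
Collision at t=2: particles 1 and 2 swap velocities; positions: p0=9 p1=12 p2=12 p3=17; velocities now: v0=4 v1=-1 v2=4 v3=3
Collision at t=13/5: particles 0 and 1 swap velocities; positions: p0=57/5 p1=57/5 p2=72/5 p3=94/5; velocities now: v0=-1 v1=4 v2=4 v3=3
Collision at t=7: particles 2 and 3 swap velocities; positions: p0=7 p1=29 p2=32 p3=32; velocities now: v0=-1 v1=4 v2=3 v3=4
Collision at t=10: particles 1 and 2 swap velocities; positions: p0=4 p1=41 p2=41 p3=44; velocities now: v0=-1 v1=3 v2=4 v3=4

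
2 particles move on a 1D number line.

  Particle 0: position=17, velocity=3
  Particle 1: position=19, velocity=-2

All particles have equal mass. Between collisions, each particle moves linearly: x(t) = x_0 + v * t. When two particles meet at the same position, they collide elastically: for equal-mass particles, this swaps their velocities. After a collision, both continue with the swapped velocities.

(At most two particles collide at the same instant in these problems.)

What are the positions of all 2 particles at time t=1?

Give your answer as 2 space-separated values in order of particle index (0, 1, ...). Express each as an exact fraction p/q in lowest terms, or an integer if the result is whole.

Collision at t=2/5: particles 0 and 1 swap velocities; positions: p0=91/5 p1=91/5; velocities now: v0=-2 v1=3
Advance to t=1 (no further collisions before then); velocities: v0=-2 v1=3; positions = 17 20

Answer: 17 20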